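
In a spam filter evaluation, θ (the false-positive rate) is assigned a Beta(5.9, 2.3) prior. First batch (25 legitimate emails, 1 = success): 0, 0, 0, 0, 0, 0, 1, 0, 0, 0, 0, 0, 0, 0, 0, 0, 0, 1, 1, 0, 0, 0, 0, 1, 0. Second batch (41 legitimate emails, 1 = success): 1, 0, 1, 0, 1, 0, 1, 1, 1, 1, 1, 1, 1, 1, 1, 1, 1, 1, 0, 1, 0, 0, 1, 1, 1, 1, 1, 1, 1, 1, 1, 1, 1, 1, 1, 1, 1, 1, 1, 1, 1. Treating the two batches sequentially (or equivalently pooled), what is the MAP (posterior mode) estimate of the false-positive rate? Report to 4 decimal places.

The Beta prior is conjugate to a Binomial/Bernoulli likelihood; the update adds successes to α and failures to β.
After batch 1: Beta(5.9+4, 2.3+21) = Beta(9.9, 23.3).
After batch 2: Beta(9.9+35, 23.3+6) = Beta(44.9, 29.3).
Mode of Beta(a,b) for a,b>1 is (a−1)/(a+b−2) = 43.9/72.2 = 0.6080.

0.6080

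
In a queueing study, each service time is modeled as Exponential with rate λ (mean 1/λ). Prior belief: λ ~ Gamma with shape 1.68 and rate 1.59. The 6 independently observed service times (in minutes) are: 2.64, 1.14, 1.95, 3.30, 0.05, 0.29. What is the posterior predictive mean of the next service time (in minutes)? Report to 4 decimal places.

1.6407

With a Gamma(shape α, rate β) prior on the exponential rate λ, the posterior after n observations with total T = Σxᵢ is Gamma(α+n, β+T).
Sum of observations T = 9.37 minutes; n = 6.
Posterior: Gamma(1.68+6, 1.59+9.37) = Gamma(7.68, 10.96).
The predictive distribution for the next observation is Lomax; its mean is β/(α−1) = 10.96/6.68 = 1.6407.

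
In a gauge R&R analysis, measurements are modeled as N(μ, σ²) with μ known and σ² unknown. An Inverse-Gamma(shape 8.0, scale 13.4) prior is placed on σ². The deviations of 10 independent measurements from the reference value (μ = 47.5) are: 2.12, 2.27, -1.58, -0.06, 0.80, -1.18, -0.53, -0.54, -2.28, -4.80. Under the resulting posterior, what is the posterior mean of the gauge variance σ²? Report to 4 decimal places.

With known mean μ and an Inverse-Gamma(α, β) prior on σ², the Normal likelihood is conjugate: posterior is Inv-Gamma(α + n/2, β + Σ(xᵢ−μ)²/2).
Σ(xᵢ−μ)² = (2.12)² + (2.27)² + (-1.58)² + (-0.06)² + (0.80)² + (-1.18)² + (-0.53)² + (-0.54)² + (-2.28)² + (-4.80)² = 42.9906.
Posterior: Inv-Gamma(8.0 + 10/2, 13.4 + 42.9906/2) = Inv-Gamma(13.00, 34.89530).
E[σ²|data] = β/(α−1) = 34.89530/12.00 = 2.9079.

2.9079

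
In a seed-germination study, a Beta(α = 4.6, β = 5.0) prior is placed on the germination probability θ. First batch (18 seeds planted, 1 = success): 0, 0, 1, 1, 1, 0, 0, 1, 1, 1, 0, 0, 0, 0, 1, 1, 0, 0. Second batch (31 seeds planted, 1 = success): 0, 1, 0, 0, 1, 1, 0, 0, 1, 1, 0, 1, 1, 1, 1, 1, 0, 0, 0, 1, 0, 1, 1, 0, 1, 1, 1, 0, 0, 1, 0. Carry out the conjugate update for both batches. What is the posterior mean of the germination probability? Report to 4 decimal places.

0.5051

The Beta prior is conjugate to a Binomial/Bernoulli likelihood; the update adds successes to α and failures to β.
After batch 1: Beta(4.6+8, 5.0+10) = Beta(12.6, 15.0).
After batch 2: Beta(12.6+17, 15.0+14) = Beta(29.6, 29.0).
Posterior mean = α/(α+β) = 29.6/58.6 = 0.5051.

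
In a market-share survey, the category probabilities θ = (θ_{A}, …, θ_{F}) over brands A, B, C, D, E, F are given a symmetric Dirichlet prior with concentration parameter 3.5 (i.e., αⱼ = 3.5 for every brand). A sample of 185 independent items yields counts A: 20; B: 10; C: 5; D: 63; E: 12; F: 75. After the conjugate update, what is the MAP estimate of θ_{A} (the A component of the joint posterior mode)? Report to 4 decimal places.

0.1125

The Dirichlet prior is conjugate to the Multinomial likelihood: each posterior αⱼ = prior αⱼ + observed count nⱼ.
Posterior concentration: (23.5, 13.5, 8.5, 66.5, 15.5, 78.5), total = 206.0.
Joint mode component: (α_{A}−1)/(Σα−K) = 22.5/200.0 = 0.1125.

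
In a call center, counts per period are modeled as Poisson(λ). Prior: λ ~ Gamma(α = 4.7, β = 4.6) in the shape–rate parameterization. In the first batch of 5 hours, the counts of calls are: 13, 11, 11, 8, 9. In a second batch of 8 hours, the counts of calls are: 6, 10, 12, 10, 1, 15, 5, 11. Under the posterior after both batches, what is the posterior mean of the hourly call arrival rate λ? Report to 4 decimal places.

With a Gamma(shape α, rate β) prior, the Poisson likelihood is conjugate: the posterior is Gamma(α + ΣXᵢ, β + n).
Batch 1: sum of counts S = 52 over n = 5 hours.
After batch 1: Gamma(α+S, β+n) = Gamma(4.7+52, 4.6+5) = Gamma(56.7, 9.6).
Batch 2: sum of counts S = 70 over n = 8 hours.
After batch 2: Gamma(α+S, β+n) = Gamma(56.7+70, 9.6+8) = Gamma(126.7, 17.6).
Posterior mean = α/β = 126.7/17.6 = 7.1989.

7.1989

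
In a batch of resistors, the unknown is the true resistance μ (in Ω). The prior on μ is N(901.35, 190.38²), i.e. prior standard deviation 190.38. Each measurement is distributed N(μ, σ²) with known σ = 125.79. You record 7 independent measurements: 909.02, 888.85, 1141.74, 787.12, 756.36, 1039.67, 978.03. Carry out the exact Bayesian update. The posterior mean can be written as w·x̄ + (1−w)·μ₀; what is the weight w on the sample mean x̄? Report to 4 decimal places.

For Normal data with known variance σ², a Normal(μ₀, σ₀²) prior on μ is conjugate. Posterior precision = 1/σ₀² + n/σ²; posterior mean is the precision-weighted average of μ₀ and x̄.
σ₀² = 190.38² = 36244.5444, σ² = 125.79² = 15823.1241. Prior precision 1/σ₀² = 1/36244.5444; data precision n/σ² = 7/15823.1241.
w = (n/σ²)/(1/σ₀² + n/σ²) = n·σ₀²/(σ² + n·σ₀²) = 7·36244.5444/(15823.1241 + 7·36244.5444) = 253711.8108/269534.9349 = 0.9413.

0.9413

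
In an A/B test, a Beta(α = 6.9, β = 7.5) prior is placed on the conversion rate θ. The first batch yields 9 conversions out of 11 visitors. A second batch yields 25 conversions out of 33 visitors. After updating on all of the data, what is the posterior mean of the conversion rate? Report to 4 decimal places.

The Beta prior is conjugate to a Binomial/Bernoulli likelihood; the update adds successes to α and failures to β.
After batch 1: Beta(6.9+9, 7.5+2) = Beta(15.9, 9.5).
After batch 2: Beta(15.9+25, 9.5+8) = Beta(40.9, 17.5).
Posterior mean = α/(α+β) = 40.9/58.4 = 0.7003.

0.7003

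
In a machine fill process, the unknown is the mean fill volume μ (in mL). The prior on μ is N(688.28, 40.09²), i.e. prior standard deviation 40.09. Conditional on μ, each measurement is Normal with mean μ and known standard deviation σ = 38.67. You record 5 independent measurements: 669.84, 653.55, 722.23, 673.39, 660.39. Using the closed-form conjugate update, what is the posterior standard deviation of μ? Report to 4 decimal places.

For Normal data with known variance σ², a Normal(μ₀, σ₀²) prior on μ is conjugate. Posterior precision = 1/σ₀² + n/σ²; posterior mean is the precision-weighted average of μ₀ and x̄.
σ₀² = 40.09² = 1607.2081, σ² = 38.67² = 1495.3689; σ² + n·σ₀² = 1495.3689 + 5·1607.2081 = 9531.4094.
Posterior precision = 1/σ₀² + n/σ² = 1/1607.2081 + 5/1495.3689 = (σ² + n·σ₀²)/(σ₀²σ²) = 9531.4094/(1607.2081·1495.3689); posterior variance σₙ² = σ₀²σ²/(σ² + n·σ₀²) = 1607.2081·1495.3689/9531.4094 = 252.152531.
Posterior SD = √σₙ² = √(1607.2081·1495.3689/9531.4094) = 15.8793.

15.8793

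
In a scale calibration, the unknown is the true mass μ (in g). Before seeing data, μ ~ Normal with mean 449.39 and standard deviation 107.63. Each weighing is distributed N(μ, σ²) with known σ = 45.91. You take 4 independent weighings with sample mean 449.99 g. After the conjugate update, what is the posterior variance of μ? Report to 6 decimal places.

504.006260

For Normal data with known variance σ², a Normal(μ₀, σ₀²) prior on μ is conjugate. Posterior precision = 1/σ₀² + n/σ²; posterior mean is the precision-weighted average of μ₀ and x̄.
σ₀² = 107.63² = 11584.2169, σ² = 45.91² = 2107.7281; σ² + n·σ₀² = 2107.7281 + 4·11584.2169 = 48444.5957.
Posterior precision = 1/σ₀² + n/σ² = 1/11584.2169 + 4/2107.7281 = (σ² + n·σ₀²)/(σ₀²σ²) = 48444.5957/(11584.2169·2107.7281); posterior variance σₙ² = σ₀²σ²/(σ² + n·σ₀²) = 11584.2169·2107.7281/48444.5957 = 504.006260.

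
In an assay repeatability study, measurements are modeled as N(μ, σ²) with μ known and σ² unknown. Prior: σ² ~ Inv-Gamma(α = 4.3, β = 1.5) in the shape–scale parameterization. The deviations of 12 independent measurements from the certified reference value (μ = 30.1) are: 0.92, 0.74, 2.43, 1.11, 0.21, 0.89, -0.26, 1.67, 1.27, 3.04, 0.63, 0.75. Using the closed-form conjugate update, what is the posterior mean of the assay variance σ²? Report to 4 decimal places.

1.4536

With known mean μ and an Inverse-Gamma(α, β) prior on σ², the Normal likelihood is conjugate: posterior is Inv-Gamma(α + n/2, β + Σ(xᵢ−μ)²/2).
Σ(xᵢ−μ)² = (0.92)² + (0.74)² + (2.43)² + (1.11)² + (0.21)² + (0.89)² + (-0.26)² + (1.67)² + (1.27)² + (3.04)² + (0.63)² + (0.75)² = 24.0376.
Posterior: Inv-Gamma(4.3 + 12/2, 1.5 + 24.0376/2) = Inv-Gamma(10.30, 13.51880).
E[σ²|data] = β/(α−1) = 13.51880/9.30 = 1.4536.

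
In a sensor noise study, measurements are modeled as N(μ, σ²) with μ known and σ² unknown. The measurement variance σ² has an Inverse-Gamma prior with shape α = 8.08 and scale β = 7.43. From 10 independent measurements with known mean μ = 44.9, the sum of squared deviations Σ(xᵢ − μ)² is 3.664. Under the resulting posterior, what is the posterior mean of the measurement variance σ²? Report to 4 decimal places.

With known mean μ and an Inverse-Gamma(α, β) prior on σ², the Normal likelihood is conjugate: posterior is Inv-Gamma(α + n/2, β + Σ(xᵢ−μ)²/2).
Posterior: Inv-Gamma(8.08 + 10/2, 7.43 + 3.664/2) = Inv-Gamma(13.08, 9.2620).
E[σ²|data] = β/(α−1) = 9.2620/12.08 = 0.7667.

0.7667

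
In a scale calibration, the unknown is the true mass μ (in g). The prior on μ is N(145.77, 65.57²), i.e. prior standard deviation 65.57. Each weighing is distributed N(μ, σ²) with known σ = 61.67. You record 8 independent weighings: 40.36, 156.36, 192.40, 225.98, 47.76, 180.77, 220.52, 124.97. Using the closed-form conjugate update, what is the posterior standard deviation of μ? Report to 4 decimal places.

20.6898

For Normal data with known variance σ², a Normal(μ₀, σ₀²) prior on μ is conjugate. Posterior precision = 1/σ₀² + n/σ²; posterior mean is the precision-weighted average of μ₀ and x̄.
σ₀² = 65.57² = 4299.4249, σ² = 61.67² = 3803.1889; σ² + n·σ₀² = 3803.1889 + 8·4299.4249 = 38198.5881.
Posterior precision = 1/σ₀² + n/σ² = 1/4299.4249 + 8/3803.1889 = (σ² + n·σ₀²)/(σ₀²σ²) = 38198.5881/(4299.4249·3803.1889); posterior variance σₙ² = σ₀²σ²/(σ² + n·σ₀²) = 4299.4249·3803.1889/38198.5881 = 428.066216.
Posterior SD = √σₙ² = √(4299.4249·3803.1889/38198.5881) = 20.6898.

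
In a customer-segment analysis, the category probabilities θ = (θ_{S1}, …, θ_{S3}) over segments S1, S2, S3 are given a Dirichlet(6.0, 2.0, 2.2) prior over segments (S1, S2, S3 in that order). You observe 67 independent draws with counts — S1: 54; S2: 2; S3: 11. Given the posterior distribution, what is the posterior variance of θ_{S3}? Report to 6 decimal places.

The Dirichlet prior is conjugate to the Multinomial likelihood: each posterior αⱼ = prior αⱼ + observed count nⱼ.
Posterior concentration: (60.0, 4.0, 13.2), total = 77.2.
Var[θ_j] = α_j(Σα−α_j)/((Σα)²(Σα+1)) = 13.2·64.0/(77.2²·78.2) = 0.001813.

0.001813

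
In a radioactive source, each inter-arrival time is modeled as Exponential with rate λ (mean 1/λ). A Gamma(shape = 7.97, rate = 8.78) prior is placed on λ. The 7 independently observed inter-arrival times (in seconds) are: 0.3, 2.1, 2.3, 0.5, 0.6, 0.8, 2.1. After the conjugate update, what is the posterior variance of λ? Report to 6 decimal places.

With a Gamma(shape α, rate β) prior on the exponential rate λ, the posterior after n observations with total T = Σxᵢ is Gamma(α+n, β+T).
Sum of observations T = 8.7 seconds; n = 7.
Posterior: Gamma(7.97+7, 8.78+8.7) = Gamma(14.97, 17.48).
Var = α/β² = 0.048994.

0.048994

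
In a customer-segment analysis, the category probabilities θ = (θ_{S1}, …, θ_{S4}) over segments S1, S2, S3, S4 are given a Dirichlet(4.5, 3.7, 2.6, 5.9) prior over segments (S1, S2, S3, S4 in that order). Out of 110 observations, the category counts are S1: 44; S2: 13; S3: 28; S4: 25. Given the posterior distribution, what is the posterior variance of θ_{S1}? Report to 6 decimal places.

The Dirichlet prior is conjugate to the Multinomial likelihood: each posterior αⱼ = prior αⱼ + observed count nⱼ.
Posterior concentration: (48.5, 16.7, 30.6, 30.9), total = 126.7.
Var[θ_j] = α_j(Σα−α_j)/((Σα)²(Σα+1)) = 48.5·78.2/(126.7²·127.7) = 0.001850.

0.001850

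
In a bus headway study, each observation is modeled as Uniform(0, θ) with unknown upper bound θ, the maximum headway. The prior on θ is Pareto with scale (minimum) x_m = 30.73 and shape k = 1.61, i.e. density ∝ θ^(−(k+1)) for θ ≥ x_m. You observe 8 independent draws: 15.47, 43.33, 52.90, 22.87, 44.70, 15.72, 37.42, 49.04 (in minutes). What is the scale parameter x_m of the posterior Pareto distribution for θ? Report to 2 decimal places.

52.90

A Pareto(scale x_m, shape k) prior on the upper bound θ of Uniform(0, θ) is conjugate: posterior is Pareto(max(x_m, max xᵢ), k + n).
Sample maximum = 52.90; prior scale x_m = 30.73 → posterior scale = max = 52.90.
Posterior shape = 1.61 + 8 = 9.61.
Posterior scale x_m = 52.90.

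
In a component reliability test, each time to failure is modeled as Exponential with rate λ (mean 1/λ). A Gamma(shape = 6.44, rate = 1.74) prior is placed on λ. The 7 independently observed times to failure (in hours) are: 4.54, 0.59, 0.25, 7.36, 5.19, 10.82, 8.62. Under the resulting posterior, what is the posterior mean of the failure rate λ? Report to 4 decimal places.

With a Gamma(shape α, rate β) prior on the exponential rate λ, the posterior after n observations with total T = Σxᵢ is Gamma(α+n, β+T).
Sum of observations T = 37.37 hours; n = 7.
Posterior: Gamma(6.44+7, 1.74+37.37) = Gamma(13.44, 39.11).
Posterior mean of λ = α/β = 13.44/39.11 = 0.3436.

0.3436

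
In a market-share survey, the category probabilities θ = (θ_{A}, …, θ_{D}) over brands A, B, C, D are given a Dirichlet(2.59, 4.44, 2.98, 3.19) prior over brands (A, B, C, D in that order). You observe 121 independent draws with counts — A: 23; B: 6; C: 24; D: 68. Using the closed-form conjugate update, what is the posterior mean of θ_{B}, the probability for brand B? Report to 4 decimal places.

The Dirichlet prior is conjugate to the Multinomial likelihood: each posterior αⱼ = prior αⱼ + observed count nⱼ.
Posterior concentration: (25.59, 10.44, 26.98, 71.19), total = 134.20.
E[θ_{B}|data] = α_{B}/Σα = 10.44/134.20 = 0.0778.

0.0778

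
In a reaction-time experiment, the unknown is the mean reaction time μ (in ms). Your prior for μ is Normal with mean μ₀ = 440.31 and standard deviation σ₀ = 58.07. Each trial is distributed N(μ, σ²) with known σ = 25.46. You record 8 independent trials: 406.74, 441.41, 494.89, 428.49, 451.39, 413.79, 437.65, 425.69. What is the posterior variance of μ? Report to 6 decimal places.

79.125205

For Normal data with known variance σ², a Normal(μ₀, σ₀²) prior on μ is conjugate. Posterior precision = 1/σ₀² + n/σ²; posterior mean is the precision-weighted average of μ₀ and x̄.
σ₀² = 58.07² = 3372.1249, σ² = 25.46² = 648.2116; σ² + n·σ₀² = 648.2116 + 8·3372.1249 = 27625.2108.
Posterior precision = 1/σ₀² + n/σ² = 1/3372.1249 + 8/648.2116 = (σ² + n·σ₀²)/(σ₀²σ²) = 27625.2108/(3372.1249·648.2116); posterior variance σₙ² = σ₀²σ²/(σ² + n·σ₀²) = 3372.1249·648.2116/27625.2108 = 79.125205.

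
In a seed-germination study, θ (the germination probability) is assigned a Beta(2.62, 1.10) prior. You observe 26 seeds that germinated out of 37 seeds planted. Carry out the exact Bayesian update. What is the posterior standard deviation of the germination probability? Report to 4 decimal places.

The Beta prior is conjugate to a Binomial/Bernoulli likelihood; the update adds successes to α and failures to β.
Posterior: Beta(α+k, β+n−k) = Beta(2.62+26, 1.10+11) = Beta(28.62, 12.10).
Var = αβ/((α+β)²(α+β+1)) = 28.62·12.10/(40.72²·41.72) = 0.00500605; SD = √0.00500605 = 0.0708.

0.0708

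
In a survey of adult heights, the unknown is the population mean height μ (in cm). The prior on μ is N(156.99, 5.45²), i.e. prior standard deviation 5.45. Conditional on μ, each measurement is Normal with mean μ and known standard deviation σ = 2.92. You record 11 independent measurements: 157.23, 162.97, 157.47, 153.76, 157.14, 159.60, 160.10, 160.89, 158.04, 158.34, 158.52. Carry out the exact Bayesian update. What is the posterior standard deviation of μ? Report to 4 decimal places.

0.8691

For Normal data with known variance σ², a Normal(μ₀, σ₀²) prior on μ is conjugate. Posterior precision = 1/σ₀² + n/σ²; posterior mean is the precision-weighted average of μ₀ and x̄.
σ₀² = 5.45² = 29.7025, σ² = 2.92² = 8.5264; σ² + n·σ₀² = 8.5264 + 11·29.7025 = 335.2539.
Posterior precision = 1/σ₀² + n/σ² = 1/29.7025 + 11/8.5264 = (σ² + n·σ₀²)/(σ₀²σ²) = 335.2539/(29.7025·8.5264); posterior variance σₙ² = σ₀²σ²/(σ² + n·σ₀²) = 29.7025·8.5264/335.2539 = 0.755414.
Posterior SD = √σₙ² = √(29.7025·8.5264/335.2539) = 0.8691.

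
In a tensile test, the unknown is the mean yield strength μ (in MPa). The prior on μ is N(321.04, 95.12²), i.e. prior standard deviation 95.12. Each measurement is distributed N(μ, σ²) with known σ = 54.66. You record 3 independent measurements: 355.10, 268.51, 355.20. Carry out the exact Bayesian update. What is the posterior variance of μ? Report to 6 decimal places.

897.154219

For Normal data with known variance σ², a Normal(μ₀, σ₀²) prior on μ is conjugate. Posterior precision = 1/σ₀² + n/σ²; posterior mean is the precision-weighted average of μ₀ and x̄.
σ₀² = 95.12² = 9047.8144, σ² = 54.66² = 2987.7156; σ² + n·σ₀² = 2987.7156 + 3·9047.8144 = 30131.1588.
Posterior precision = 1/σ₀² + n/σ² = 1/9047.8144 + 3/2987.7156 = (σ² + n·σ₀²)/(σ₀²σ²) = 30131.1588/(9047.8144·2987.7156); posterior variance σₙ² = σ₀²σ²/(σ² + n·σ₀²) = 9047.8144·2987.7156/30131.1588 = 897.154219.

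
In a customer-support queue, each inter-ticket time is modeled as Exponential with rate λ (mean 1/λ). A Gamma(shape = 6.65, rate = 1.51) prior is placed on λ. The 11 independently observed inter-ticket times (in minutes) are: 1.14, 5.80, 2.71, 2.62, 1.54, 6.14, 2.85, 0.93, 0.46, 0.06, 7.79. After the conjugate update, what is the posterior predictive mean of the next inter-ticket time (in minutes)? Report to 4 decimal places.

With a Gamma(shape α, rate β) prior on the exponential rate λ, the posterior after n observations with total T = Σxᵢ is Gamma(α+n, β+T).
Sum of observations T = 32.04 minutes; n = 11.
Posterior: Gamma(6.65+11, 1.51+32.04) = Gamma(17.65, 33.55).
The predictive distribution for the next observation is Lomax; its mean is β/(α−1) = 33.55/16.65 = 2.0150.

2.0150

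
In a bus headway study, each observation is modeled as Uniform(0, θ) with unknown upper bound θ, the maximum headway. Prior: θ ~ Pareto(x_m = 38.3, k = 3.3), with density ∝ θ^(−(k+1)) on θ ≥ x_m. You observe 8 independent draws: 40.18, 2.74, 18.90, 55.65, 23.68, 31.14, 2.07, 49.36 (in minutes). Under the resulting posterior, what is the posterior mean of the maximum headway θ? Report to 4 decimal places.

61.0529

A Pareto(scale x_m, shape k) prior on the upper bound θ of Uniform(0, θ) is conjugate: posterior is Pareto(max(x_m, max xᵢ), k + n).
Sample maximum = 55.65; prior scale x_m = 38.3 → posterior scale = max = 55.65.
Posterior shape = 3.3 + 8 = 11.3.
E[θ|data] = k·x_m/(k−1) = 11.3·55.65/10.3 = 61.0529.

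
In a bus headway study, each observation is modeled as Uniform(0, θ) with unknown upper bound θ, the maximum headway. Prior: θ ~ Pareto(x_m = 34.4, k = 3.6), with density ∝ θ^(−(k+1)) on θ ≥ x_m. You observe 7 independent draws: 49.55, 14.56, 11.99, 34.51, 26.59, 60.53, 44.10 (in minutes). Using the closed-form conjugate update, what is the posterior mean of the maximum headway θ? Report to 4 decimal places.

A Pareto(scale x_m, shape k) prior on the upper bound θ of Uniform(0, θ) is conjugate: posterior is Pareto(max(x_m, max xᵢ), k + n).
Sample maximum = 60.53; prior scale x_m = 34.4 → posterior scale = max = 60.53.
Posterior shape = 3.6 + 7 = 10.6.
E[θ|data] = k·x_m/(k−1) = 10.6·60.53/9.6 = 66.8352.

66.8352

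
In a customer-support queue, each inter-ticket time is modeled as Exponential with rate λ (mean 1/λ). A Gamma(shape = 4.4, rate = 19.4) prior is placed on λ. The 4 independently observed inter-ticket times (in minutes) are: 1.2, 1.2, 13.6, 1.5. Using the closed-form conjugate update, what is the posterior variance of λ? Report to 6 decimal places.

With a Gamma(shape α, rate β) prior on the exponential rate λ, the posterior after n observations with total T = Σxᵢ is Gamma(α+n, β+T).
Sum of observations T = 17.5 minutes; n = 4.
Posterior: Gamma(4.4+4, 19.4+17.5) = Gamma(8.4, 36.9).
Var = α/β² = 0.006169.

0.006169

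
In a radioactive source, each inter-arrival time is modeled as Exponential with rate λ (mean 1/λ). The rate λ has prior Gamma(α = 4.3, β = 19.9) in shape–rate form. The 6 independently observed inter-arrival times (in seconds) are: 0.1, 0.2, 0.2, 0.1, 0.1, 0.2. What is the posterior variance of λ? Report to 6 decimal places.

0.023807

With a Gamma(shape α, rate β) prior on the exponential rate λ, the posterior after n observations with total T = Σxᵢ is Gamma(α+n, β+T).
Sum of observations T = 0.9 seconds; n = 6.
Posterior: Gamma(4.3+6, 19.9+0.9) = Gamma(10.3, 20.8).
Var = α/β² = 0.023807.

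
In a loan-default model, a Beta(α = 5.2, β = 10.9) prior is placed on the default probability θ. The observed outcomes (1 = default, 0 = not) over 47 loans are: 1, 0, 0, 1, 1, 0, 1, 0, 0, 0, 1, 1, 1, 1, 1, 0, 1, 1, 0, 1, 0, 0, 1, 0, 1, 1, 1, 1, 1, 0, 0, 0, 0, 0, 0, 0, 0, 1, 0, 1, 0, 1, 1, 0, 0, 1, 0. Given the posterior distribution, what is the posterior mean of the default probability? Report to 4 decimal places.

0.4469

The Beta prior is conjugate to a Binomial/Bernoulli likelihood; the update adds successes to α and failures to β.
Posterior: Beta(α+k, β+n−k) = Beta(5.2+23, 10.9+24) = Beta(28.2, 34.9).
Posterior mean = α/(α+β) = 28.2/63.1 = 0.4469.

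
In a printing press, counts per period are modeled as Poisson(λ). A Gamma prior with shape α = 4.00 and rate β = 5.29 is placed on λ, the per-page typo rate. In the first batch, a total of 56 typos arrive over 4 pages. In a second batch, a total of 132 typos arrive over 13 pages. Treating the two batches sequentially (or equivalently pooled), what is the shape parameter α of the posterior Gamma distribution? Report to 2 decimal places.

192.00

With a Gamma(shape α, rate β) prior, the Poisson likelihood is conjugate: the posterior is Gamma(α + ΣXᵢ, β + n).
After batch 1: Gamma(α+S, β+n) = Gamma(4.00+56, 5.29+4) = Gamma(60.00, 9.29).
After batch 2: Gamma(α+S, β+n) = Gamma(60.00+132, 9.29+13) = Gamma(192.00, 22.29).
Posterior α = 192.00.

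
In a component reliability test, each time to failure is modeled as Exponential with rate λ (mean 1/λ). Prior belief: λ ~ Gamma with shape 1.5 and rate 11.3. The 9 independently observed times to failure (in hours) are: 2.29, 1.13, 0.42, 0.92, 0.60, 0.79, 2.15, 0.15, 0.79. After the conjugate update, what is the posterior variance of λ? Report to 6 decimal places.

With a Gamma(shape α, rate β) prior on the exponential rate λ, the posterior after n observations with total T = Σxᵢ is Gamma(α+n, β+T).
Sum of observations T = 9.24 hours; n = 9.
Posterior: Gamma(1.5+9, 11.3+9.24) = Gamma(10.5, 20.54).
Var = α/β² = 0.024888.

0.024888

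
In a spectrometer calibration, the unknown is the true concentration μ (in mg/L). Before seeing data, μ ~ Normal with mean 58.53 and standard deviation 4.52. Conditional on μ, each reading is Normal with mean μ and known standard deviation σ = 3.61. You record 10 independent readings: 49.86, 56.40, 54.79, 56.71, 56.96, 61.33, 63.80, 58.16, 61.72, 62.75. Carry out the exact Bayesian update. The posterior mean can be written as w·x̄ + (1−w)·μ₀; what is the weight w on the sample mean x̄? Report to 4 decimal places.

0.9400

For Normal data with known variance σ², a Normal(μ₀, σ₀²) prior on μ is conjugate. Posterior precision = 1/σ₀² + n/σ²; posterior mean is the precision-weighted average of μ₀ and x̄.
σ₀² = 4.52² = 20.4304, σ² = 3.61² = 13.0321. Prior precision 1/σ₀² = 1/20.4304; data precision n/σ² = 10/13.0321.
w = (n/σ²)/(1/σ₀² + n/σ²) = n·σ₀²/(σ² + n·σ₀²) = 10·20.4304/(13.0321 + 10·20.4304) = 204.304/217.3361 = 0.9400.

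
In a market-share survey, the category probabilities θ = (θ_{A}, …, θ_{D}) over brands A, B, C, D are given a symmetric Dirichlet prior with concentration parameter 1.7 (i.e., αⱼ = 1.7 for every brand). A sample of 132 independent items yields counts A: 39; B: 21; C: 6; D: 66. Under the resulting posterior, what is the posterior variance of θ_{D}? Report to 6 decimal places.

0.001787

The Dirichlet prior is conjugate to the Multinomial likelihood: each posterior αⱼ = prior αⱼ + observed count nⱼ.
Posterior concentration: (40.7, 22.7, 7.7, 67.7), total = 138.8.
Var[θ_j] = α_j(Σα−α_j)/((Σα)²(Σα+1)) = 67.7·71.1/(138.8²·139.8) = 0.001787.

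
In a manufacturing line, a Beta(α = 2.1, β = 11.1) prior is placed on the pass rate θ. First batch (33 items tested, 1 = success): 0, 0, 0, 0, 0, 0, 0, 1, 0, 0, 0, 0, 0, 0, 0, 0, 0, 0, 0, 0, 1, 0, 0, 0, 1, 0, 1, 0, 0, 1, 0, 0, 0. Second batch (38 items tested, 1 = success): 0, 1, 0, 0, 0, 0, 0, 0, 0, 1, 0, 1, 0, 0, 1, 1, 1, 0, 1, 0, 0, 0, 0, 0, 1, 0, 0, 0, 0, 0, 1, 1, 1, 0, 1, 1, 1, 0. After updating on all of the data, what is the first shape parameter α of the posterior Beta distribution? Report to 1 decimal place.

The Beta prior is conjugate to a Binomial/Bernoulli likelihood; the update adds successes to α and failures to β.
After batch 1: Beta(2.1+5, 11.1+28) = Beta(7.1, 39.1).
After batch 2: Beta(7.1+14, 39.1+24) = Beta(21.1, 63.1).
Posterior α = 21.1.

21.1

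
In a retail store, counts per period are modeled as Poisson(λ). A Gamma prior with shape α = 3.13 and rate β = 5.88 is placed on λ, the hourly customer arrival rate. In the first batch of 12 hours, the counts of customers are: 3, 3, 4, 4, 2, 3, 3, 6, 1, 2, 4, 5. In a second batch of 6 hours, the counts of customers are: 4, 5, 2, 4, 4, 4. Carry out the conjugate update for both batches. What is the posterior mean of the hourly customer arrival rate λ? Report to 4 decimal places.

With a Gamma(shape α, rate β) prior, the Poisson likelihood is conjugate: the posterior is Gamma(α + ΣXᵢ, β + n).
Batch 1: sum of counts S = 40 over n = 12 hours.
After batch 1: Gamma(α+S, β+n) = Gamma(3.13+40, 5.88+12) = Gamma(43.13, 17.88).
Batch 2: sum of counts S = 23 over n = 6 hours.
After batch 2: Gamma(α+S, β+n) = Gamma(43.13+23, 17.88+6) = Gamma(66.13, 23.88).
Posterior mean = α/β = 66.13/23.88 = 2.7693.

2.7693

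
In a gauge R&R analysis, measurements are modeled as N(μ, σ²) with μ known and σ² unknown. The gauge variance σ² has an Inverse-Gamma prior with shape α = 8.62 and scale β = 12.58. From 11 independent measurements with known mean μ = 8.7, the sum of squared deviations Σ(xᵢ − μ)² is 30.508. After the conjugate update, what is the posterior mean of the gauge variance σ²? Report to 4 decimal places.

With known mean μ and an Inverse-Gamma(α, β) prior on σ², the Normal likelihood is conjugate: posterior is Inv-Gamma(α + n/2, β + Σ(xᵢ−μ)²/2).
Posterior: Inv-Gamma(8.62 + 11/2, 12.58 + 30.508/2) = Inv-Gamma(14.12, 27.8340).
E[σ²|data] = β/(α−1) = 27.8340/13.12 = 2.1215.

2.1215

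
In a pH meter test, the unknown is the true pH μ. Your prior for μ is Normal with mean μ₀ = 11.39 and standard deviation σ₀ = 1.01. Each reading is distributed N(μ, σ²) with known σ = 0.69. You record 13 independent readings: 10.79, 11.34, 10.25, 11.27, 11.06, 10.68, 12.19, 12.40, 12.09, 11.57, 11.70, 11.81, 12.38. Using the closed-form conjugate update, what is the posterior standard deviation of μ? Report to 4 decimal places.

For Normal data with known variance σ², a Normal(μ₀, σ₀²) prior on μ is conjugate. Posterior precision = 1/σ₀² + n/σ²; posterior mean is the precision-weighted average of μ₀ and x̄.
σ₀² = 1.01² = 1.0201, σ² = 0.69² = 0.4761; σ² + n·σ₀² = 0.4761 + 13·1.0201 = 13.7374.
Posterior precision = 1/σ₀² + n/σ² = 1/1.0201 + 13/0.4761 = (σ² + n·σ₀²)/(σ₀²σ²) = 13.7374/(1.0201·0.4761); posterior variance σₙ² = σ₀²σ²/(σ² + n·σ₀²) = 1.0201·0.4761/13.7374 = 0.035354.
Posterior SD = √σₙ² = √(1.0201·0.4761/13.7374) = 0.1880.

0.1880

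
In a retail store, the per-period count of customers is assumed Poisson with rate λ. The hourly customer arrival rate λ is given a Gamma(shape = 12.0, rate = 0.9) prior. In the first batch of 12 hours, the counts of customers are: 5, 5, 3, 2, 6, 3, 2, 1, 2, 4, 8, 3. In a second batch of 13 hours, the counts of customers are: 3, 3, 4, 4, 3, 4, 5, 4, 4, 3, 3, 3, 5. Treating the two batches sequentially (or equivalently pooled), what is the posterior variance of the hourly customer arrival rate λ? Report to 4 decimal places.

With a Gamma(shape α, rate β) prior, the Poisson likelihood is conjugate: the posterior is Gamma(α + ΣXᵢ, β + n).
Batch 1: sum of counts S = 44 over n = 12 hours.
After batch 1: Gamma(α+S, β+n) = Gamma(12.0+44, 0.9+12) = Gamma(56.0, 12.9).
Batch 2: sum of counts S = 48 over n = 13 hours.
After batch 2: Gamma(α+S, β+n) = Gamma(56.0+48, 12.9+13) = Gamma(104.0, 25.9).
Var = α/β² = 104.0/25.9² = 0.1550.

0.1550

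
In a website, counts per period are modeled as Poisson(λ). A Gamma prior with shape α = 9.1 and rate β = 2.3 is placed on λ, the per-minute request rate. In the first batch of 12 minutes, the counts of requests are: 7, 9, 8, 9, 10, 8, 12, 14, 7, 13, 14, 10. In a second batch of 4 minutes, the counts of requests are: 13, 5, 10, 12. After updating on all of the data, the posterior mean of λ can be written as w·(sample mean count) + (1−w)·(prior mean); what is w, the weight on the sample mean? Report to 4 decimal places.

0.8743

With a Gamma(shape α, rate β) prior, the Poisson likelihood is conjugate: the posterior is Gamma(α + ΣXᵢ, β + n).
Total number of minutes: n = 12 + 4 = 16.
Posterior mean = (α₀+S)/(β₀+n) = [n/(β₀+n)]·(S/n) + [β₀/(β₀+n)]·(α₀/β₀), so only n and β₀ enter the weight.
Weight on data w = n/(β₀+n) = 16/(2.3+16) = 16/18.3 = 0.8743.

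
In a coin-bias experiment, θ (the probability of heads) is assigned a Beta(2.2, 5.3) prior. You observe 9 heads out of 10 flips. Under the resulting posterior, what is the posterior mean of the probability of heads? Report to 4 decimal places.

The Beta prior is conjugate to a Binomial/Bernoulli likelihood; the update adds successes to α and failures to β.
Posterior: Beta(α+k, β+n−k) = Beta(2.2+9, 5.3+1) = Beta(11.2, 6.3).
Posterior mean = α/(α+β) = 11.2/17.5 = 0.6400.

0.6400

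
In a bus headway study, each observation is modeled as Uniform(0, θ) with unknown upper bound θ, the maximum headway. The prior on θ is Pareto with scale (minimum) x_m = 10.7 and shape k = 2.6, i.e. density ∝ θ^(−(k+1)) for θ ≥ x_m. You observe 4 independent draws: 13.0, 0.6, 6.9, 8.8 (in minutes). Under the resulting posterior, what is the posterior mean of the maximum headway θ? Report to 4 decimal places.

A Pareto(scale x_m, shape k) prior on the upper bound θ of Uniform(0, θ) is conjugate: posterior is Pareto(max(x_m, max xᵢ), k + n).
Sample maximum = 13.0; prior scale x_m = 10.7 → posterior scale = max = 13.0.
Posterior shape = 2.6 + 4 = 6.6.
E[θ|data] = k·x_m/(k−1) = 6.6·13.0/5.6 = 15.3214.

15.3214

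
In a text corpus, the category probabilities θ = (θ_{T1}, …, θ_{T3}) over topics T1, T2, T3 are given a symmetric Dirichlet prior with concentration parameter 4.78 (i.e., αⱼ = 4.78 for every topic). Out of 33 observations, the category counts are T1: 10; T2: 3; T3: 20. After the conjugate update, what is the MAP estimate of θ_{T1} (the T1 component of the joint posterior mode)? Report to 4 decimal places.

0.3108

The Dirichlet prior is conjugate to the Multinomial likelihood: each posterior αⱼ = prior αⱼ + observed count nⱼ.
Posterior concentration: (14.78, 7.78, 24.78), total = 47.34.
Joint mode component: (α_{T1}−1)/(Σα−K) = 13.78/44.34 = 0.3108.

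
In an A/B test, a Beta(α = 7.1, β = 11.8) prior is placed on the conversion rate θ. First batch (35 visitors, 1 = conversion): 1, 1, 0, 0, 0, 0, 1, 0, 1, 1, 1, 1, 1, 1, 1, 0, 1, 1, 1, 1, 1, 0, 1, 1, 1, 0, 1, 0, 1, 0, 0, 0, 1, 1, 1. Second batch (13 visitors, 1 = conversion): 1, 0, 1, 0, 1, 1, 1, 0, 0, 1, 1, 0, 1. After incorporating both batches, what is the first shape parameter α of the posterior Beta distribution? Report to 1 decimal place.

38.1

The Beta prior is conjugate to a Binomial/Bernoulli likelihood; the update adds successes to α and failures to β.
After batch 1: Beta(7.1+23, 11.8+12) = Beta(30.1, 23.8).
After batch 2: Beta(30.1+8, 23.8+5) = Beta(38.1, 28.8).
Posterior α = 38.1.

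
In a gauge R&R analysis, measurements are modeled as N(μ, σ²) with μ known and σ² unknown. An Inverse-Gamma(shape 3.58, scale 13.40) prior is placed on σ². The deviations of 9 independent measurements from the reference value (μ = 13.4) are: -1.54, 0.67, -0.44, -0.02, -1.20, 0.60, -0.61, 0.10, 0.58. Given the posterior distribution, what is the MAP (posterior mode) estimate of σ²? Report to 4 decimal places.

1.7805

With known mean μ and an Inverse-Gamma(α, β) prior on σ², the Normal likelihood is conjugate: posterior is Inv-Gamma(α + n/2, β + Σ(xᵢ−μ)²/2).
Σ(xᵢ−μ)² = (-1.54)² + (0.67)² + (-0.44)² + (-0.02)² + (-1.20)² + (0.60)² + (-0.61)² + (0.10)² + (0.58)² = 5.5330.
Posterior: Inv-Gamma(3.58 + 9/2, 13.40 + 5.5330/2) = Inv-Gamma(8.08, 16.16650).
Mode = β/(α+1) = 16.16650/9.08 = 1.7805.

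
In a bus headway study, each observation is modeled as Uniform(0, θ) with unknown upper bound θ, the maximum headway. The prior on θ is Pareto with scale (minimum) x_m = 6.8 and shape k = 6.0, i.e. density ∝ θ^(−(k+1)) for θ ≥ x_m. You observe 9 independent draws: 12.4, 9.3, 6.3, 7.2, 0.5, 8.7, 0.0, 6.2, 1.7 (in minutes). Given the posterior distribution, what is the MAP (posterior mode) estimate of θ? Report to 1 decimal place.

A Pareto(scale x_m, shape k) prior on the upper bound θ of Uniform(0, θ) is conjugate: posterior is Pareto(max(x_m, max xᵢ), k + n).
Sample maximum = 12.4; prior scale x_m = 6.8 → posterior scale = max = 12.4.
Posterior shape = 6.0 + 9 = 15.0.
The Pareto density is decreasing on [x_m, ∞), so the mode is x_m = 12.4.

12.4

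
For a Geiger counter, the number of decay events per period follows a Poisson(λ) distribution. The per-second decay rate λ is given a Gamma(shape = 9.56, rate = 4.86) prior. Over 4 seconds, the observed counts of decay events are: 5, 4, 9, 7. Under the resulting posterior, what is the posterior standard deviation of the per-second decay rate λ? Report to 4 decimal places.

With a Gamma(shape α, rate β) prior, the Poisson likelihood is conjugate: the posterior is Gamma(α + ΣXᵢ, β + n).
Sum of counts S = 25 over n = 4 seconds.
Posterior: Gamma(α+S, β+n) = Gamma(9.56+25, 4.86+4) = Gamma(34.56, 8.86).
SD = √α/β = √34.56/8.86 = 0.6635.

0.6635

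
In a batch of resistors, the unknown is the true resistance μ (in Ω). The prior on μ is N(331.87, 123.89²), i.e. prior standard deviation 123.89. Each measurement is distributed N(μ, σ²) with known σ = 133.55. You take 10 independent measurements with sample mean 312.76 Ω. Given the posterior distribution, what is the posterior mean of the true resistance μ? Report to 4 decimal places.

314.7494

For Normal data with known variance σ², a Normal(μ₀, σ₀²) prior on μ is conjugate. Posterior precision = 1/σ₀² + n/σ²; posterior mean is the precision-weighted average of μ₀ and x̄.
n·x̄ = 10·312.76 = 3127.6.
σ₀² = 123.89² = 15348.7321, σ² = 133.55² = 17835.6025; σ² + n·σ₀² = 17835.6025 + 10·15348.7321 = 171322.9235.
Posterior mean = (μ₀/σ₀² + n·x̄/σ²)/(1/σ₀² + n/σ²) = (σ²·μ₀ + σ₀²·n·x̄)/(σ² + n·σ₀²) = (17835.6025·331.87 + 15348.7321·3127.6)/171322.9235 = 53923795.917635/171322.9235 = 314.7494.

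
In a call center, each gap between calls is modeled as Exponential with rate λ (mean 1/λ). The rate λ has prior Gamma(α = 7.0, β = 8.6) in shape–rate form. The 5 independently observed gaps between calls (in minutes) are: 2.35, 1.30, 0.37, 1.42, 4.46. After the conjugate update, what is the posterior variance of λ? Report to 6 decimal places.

With a Gamma(shape α, rate β) prior on the exponential rate λ, the posterior after n observations with total T = Σxᵢ is Gamma(α+n, β+T).
Sum of observations T = 9.90 minutes; n = 5.
Posterior: Gamma(7.0+5, 8.6+9.90) = Gamma(12.0, 18.50).
Var = α/β² = 0.035062.

0.035062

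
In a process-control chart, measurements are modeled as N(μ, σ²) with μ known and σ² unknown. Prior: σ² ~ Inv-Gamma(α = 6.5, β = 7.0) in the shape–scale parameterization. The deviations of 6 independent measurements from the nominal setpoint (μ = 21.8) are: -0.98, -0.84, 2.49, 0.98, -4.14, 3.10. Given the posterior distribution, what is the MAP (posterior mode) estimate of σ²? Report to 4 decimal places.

2.3608

With known mean μ and an Inverse-Gamma(α, β) prior on σ², the Normal likelihood is conjugate: posterior is Inv-Gamma(α + n/2, β + Σ(xᵢ−μ)²/2).
Σ(xᵢ−μ)² = (-0.98)² + (-0.84)² + (2.49)² + (0.98)² + (-4.14)² + (3.10)² = 35.5761.
Posterior: Inv-Gamma(6.5 + 6/2, 7.0 + 35.5761/2) = Inv-Gamma(9.50, 24.78805).
Mode = β/(α+1) = 24.78805/10.50 = 2.3608.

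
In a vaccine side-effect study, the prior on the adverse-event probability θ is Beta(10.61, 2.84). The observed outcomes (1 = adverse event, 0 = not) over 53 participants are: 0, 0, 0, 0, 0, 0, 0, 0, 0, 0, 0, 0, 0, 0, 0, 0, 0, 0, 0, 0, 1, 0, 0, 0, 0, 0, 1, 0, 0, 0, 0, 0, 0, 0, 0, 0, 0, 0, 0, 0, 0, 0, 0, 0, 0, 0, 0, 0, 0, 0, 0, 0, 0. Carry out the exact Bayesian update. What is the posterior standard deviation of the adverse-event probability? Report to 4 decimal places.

0.0477

The Beta prior is conjugate to a Binomial/Bernoulli likelihood; the update adds successes to α and failures to β.
Posterior: Beta(α+k, β+n−k) = Beta(10.61+2, 2.84+51) = Beta(12.61, 53.84).
Var = αβ/((α+β)²(α+β+1)) = 12.61·53.84/(66.45²·67.45) = 0.00227955; SD = √0.00227955 = 0.0477.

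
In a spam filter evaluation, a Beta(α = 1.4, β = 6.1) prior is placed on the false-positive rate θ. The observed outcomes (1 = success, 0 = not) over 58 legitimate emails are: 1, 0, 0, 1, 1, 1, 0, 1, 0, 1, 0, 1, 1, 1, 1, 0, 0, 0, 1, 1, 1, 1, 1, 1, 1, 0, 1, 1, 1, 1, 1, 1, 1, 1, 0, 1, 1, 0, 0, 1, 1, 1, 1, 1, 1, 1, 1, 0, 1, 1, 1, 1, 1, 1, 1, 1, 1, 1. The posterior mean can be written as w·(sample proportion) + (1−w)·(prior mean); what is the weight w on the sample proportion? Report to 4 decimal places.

The Beta prior is conjugate to a Binomial/Bernoulli likelihood; the update adds successes to α and failures to β.
Posterior mean = (α₀+k)/(α₀+β₀+n) = [n/(α₀+β₀+n)]·(k/n) + [(α₀+β₀)/(α₀+β₀+n)]·α₀/(α₀+β₀), so only n and the prior enter the weight.
The weight on the data is w = n/(α₀+β₀+n) = 58/(1.4+6.1+58) = 58/65.5 = 0.8855.

0.8855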